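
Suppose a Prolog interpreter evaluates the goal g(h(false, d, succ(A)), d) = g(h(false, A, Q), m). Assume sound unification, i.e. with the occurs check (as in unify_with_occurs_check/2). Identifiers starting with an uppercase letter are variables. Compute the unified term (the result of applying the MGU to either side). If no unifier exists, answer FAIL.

Decompose g/2: h(false, d, succ(A)) = h(false, A, Q),  d = m.
Decompose h/3: false = false,  d = A,  succ(A) = Q.
Delete trivial equation false = false.
Bind A := d; substituting into the one remaining equation that mentions A gives: succ(d) = Q.
Bind Q := succ(d); no other remaining equation mentions Q.
Clash: constants d and m differ; no unifier exists.

FAIL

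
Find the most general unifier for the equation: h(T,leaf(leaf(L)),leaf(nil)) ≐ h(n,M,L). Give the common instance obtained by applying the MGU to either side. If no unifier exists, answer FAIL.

Decompose h/3: T ≐ n,  leaf(leaf(L)) ≐ M,  leaf(nil) ≐ L.
Bind T := n; no other remaining equation mentions T.
Bind M := leaf(leaf(L)); no other remaining equation mentions M.
Bind L := leaf(nil). Substituting into the earlier binding gives M := leaf(leaf(leaf(nil))).
Applying the MGU to either side gives h(n,leaf(leaf(leaf(nil))),leaf(nil)).

h(n,leaf(leaf(leaf(nil))),leaf(nil))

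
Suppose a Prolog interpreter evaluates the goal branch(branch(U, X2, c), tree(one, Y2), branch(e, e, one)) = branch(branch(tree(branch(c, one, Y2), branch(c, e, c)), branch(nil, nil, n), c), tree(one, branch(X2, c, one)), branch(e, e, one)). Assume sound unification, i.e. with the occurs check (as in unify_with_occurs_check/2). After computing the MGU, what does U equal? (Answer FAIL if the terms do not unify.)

tree(branch(c, one, branch(branch(nil, nil, n), c, one)), branch(c, e, c))

Decompose branch/3: branch(U, X2, c) = branch(tree(branch(c, one, Y2), branch(c, e, c)), branch(nil, nil, n), c),  tree(one, Y2) = tree(one, branch(X2, c, one)),  branch(e, e, one) = branch(e, e, one).
Decompose branch/3: U = tree(branch(c, one, Y2), branch(c, e, c)),  X2 = branch(nil, nil, n),  c = c.
Bind U := tree(branch(c, one, Y2), branch(c, e, c)); no other remaining equation mentions U.
Bind X2 := branch(nil, nil, n); substituting into the one remaining equation that mentions X2 gives: tree(one, Y2) = tree(one, branch(branch(nil, nil, n), c, one)).
Delete trivial equation c = c.
Decompose tree/2: one = one,  Y2 = branch(branch(nil, nil, n), c, one).
Delete trivial equation one = one.
Bind Y2 := branch(branch(nil, nil, n), c, one); no other remaining equation mentions Y2. Substituting into the earlier binding gives U := tree(branch(c, one, branch(branch(nil, nil, n), c, one)), branch(c, e, c)).
Delete trivial equation branch(e, e, one) = branch(e, e, one).
MGU = { U = tree(branch(c, one, branch(branch(nil, nil, n), c, one)), branch(c, e, c)), X2 = branch(nil, nil, n), Y2 = branch(branch(nil, nil, n), c, one) }, so U = tree(branch(c, one, branch(branch(nil, nil, n), c, one)), branch(c, e, c)).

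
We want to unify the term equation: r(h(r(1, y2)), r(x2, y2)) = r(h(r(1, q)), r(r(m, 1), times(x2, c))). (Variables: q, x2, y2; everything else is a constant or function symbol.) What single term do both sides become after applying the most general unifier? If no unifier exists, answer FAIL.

Decompose r/2: h(r(1, y2)) = h(r(1, q)),  r(x2, y2) = r(r(m, 1), times(x2, c)).
Decompose h/1: r(1, y2) = r(1, q).
Decompose r/2: 1 = 1,  y2 = q.
Delete trivial equation 1 = 1.
Bind y2 := q; substituting into the remaining equation gives: r(x2, q) = r(r(m, 1), times(x2, c)).
Decompose r/2: x2 = r(m, 1),  q = times(x2, c).
Bind x2 := r(m, 1); substituting into the remaining equation gives: q = times(r(m, 1), c).
Bind q := times(r(m, 1), c). Substituting into the earlier binding gives y2 := times(r(m, 1), c).
Applying the MGU to either side gives r(h(r(1, times(r(m, 1), c))), r(r(m, 1), times(r(m, 1), c))).

r(h(r(1, times(r(m, 1), c))), r(r(m, 1), times(r(m, 1), c)))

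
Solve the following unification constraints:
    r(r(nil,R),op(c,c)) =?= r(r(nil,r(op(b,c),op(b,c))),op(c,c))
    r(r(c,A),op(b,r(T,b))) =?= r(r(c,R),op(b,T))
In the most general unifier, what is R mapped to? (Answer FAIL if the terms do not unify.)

Decompose r/2: r(nil,R) =?= r(nil,r(op(b,c),op(b,c))),  op(c,c) =?= op(c,c).
Decompose r/2: nil =?= nil,  R =?= r(op(b,c),op(b,c)).
Delete trivial equation nil =?= nil.
Bind R := r(op(b,c),op(b,c)); substituting into the one remaining equation that mentions R gives: r(r(c,A),op(b,r(T,b))) =?= r(r(c,r(op(b,c),op(b,c))),op(b,T)).
Delete trivial equation op(c,c) =?= op(c,c).
Decompose r/2: r(c,A) =?= r(c,r(op(b,c),op(b,c))),  op(b,r(T,b)) =?= op(b,T).
Decompose r/2: c =?= c,  A =?= r(op(b,c),op(b,c)).
Delete trivial equation c =?= c.
Bind A := r(op(b,c),op(b,c)); no other remaining equation mentions A.
Decompose op/2: b =?= b,  r(T,b) =?= T.
Delete trivial equation b =?= b.
Occurs check fails: T occurs in r(T,b); the equation T =?= r(T,b) has no finite solution.

FAIL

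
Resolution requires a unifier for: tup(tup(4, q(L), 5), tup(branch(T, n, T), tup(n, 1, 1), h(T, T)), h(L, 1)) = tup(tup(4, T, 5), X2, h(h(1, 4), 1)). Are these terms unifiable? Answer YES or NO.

Decompose tup/3: tup(4, q(L), 5) = tup(4, T, 5),  tup(branch(T, n, T), tup(n, 1, 1), h(T, T)) = X2,  h(L, 1) = h(h(1, 4), 1).
Decompose tup/3: 4 = 4,  q(L) = T,  5 = 5.
Delete trivial equation 4 = 4.
Bind T := q(L); substituting into the one remaining equation that mentions T gives: tup(branch(q(L), n, q(L)), tup(n, 1, 1), h(q(L), q(L))) = X2.
Delete trivial equation 5 = 5.
Bind X2 := tup(branch(q(L), n, q(L)), tup(n, 1, 1), h(q(L), q(L))); no other remaining equation mentions X2.
Decompose h/2: L = h(1, 4),  1 = 1.
Bind L := h(1, 4); no other remaining equation mentions L. Substituting into the earlier bindings gives T := q(h(1, 4)), X2 := tup(branch(q(h(1, 4)), n, q(h(1, 4))), tup(n, 1, 1), h(q(h(1, 4)), q(h(1, 4)))).
Delete trivial equation 1 = 1.
No equations remain and no clash or occurs-check failure arose, so a unifier exists.

YES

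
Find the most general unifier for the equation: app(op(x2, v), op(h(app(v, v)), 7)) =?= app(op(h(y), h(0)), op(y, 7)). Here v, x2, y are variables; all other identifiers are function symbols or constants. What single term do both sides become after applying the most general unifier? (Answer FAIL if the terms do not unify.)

app(op(h(h(app(h(0), h(0)))), h(0)), op(h(app(h(0), h(0))), 7))

Decompose app/2: op(x2, v) =?= op(h(y), h(0)),  op(h(app(v, v)), 7) =?= op(y, 7).
Decompose op/2: x2 =?= h(y),  v =?= h(0).
Bind x2 := h(y); no other remaining equation mentions x2.
Bind v := h(0); substituting into the remaining equation gives: op(h(app(h(0), h(0))), 7) =?= op(y, 7).
Decompose op/2: h(app(h(0), h(0))) =?= y,  7 =?= 7.
Bind y := h(app(h(0), h(0))); no other remaining equation mentions y. Substituting into the earlier binding gives x2 := h(h(app(h(0), h(0)))).
Delete trivial equation 7 =?= 7.
Applying the MGU to either side gives app(op(h(h(app(h(0), h(0)))), h(0)), op(h(app(h(0), h(0))), 7)).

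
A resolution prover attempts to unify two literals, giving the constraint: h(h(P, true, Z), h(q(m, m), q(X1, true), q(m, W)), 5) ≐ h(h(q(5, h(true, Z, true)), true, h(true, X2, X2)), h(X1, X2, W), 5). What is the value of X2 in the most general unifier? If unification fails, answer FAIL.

Decompose h/3: h(P, true, Z) ≐ h(q(5, h(true, Z, true)), true, h(true, X2, X2)),  h(q(m, m), q(X1, true), q(m, W)) ≐ h(X1, X2, W),  5 ≐ 5.
Decompose h/3: P ≐ q(5, h(true, Z, true)),  true ≐ true,  Z ≐ h(true, X2, X2).
Bind P := q(5, h(true, Z, true)); no other remaining equation mentions P.
Delete trivial equation true ≐ true.
Bind Z := h(true, X2, X2); no other remaining equation mentions Z. Substituting into the earlier binding gives P := q(5, h(true, h(true, X2, X2), true)).
Decompose h/3: q(m, m) ≐ X1,  q(X1, true) ≐ X2,  q(m, W) ≐ W.
Bind X1 := q(m, m); substituting into the one remaining equation that mentions X1 gives: q(q(m, m), true) ≐ X2.
Bind X2 := q(q(m, m), true); no other remaining equation mentions X2. Substituting into the earlier bindings gives P := q(5, h(true, h(true, q(q(m, m), true), q(q(m, m), true)), true)), Z := h(true, q(q(m, m), true), q(q(m, m), true)).
Occurs check fails: W occurs in q(m, W); the equation W ≐ q(m, W) has no finite solution.

FAIL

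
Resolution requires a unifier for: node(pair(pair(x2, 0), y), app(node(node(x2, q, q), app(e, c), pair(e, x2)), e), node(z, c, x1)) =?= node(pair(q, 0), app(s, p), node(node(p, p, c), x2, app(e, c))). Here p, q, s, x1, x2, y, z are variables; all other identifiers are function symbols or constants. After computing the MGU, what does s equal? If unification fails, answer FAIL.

Decompose node/3: pair(pair(x2, 0), y) =?= pair(q, 0),  app(node(node(x2, q, q), app(e, c), pair(e, x2)), e) =?= app(s, p),  node(z, c, x1) =?= node(node(p, p, c), x2, app(e, c)).
Decompose pair/2: pair(x2, 0) =?= q,  y =?= 0.
Bind q := pair(x2, 0); substituting into the one remaining equation that mentions q gives: app(node(node(x2, pair(x2, 0), pair(x2, 0)), app(e, c), pair(e, x2)), e) =?= app(s, p).
Bind y := 0; no other remaining equation mentions y.
Decompose app/2: node(node(x2, pair(x2, 0), pair(x2, 0)), app(e, c), pair(e, x2)) =?= s,  e =?= p.
Bind s := node(node(x2, pair(x2, 0), pair(x2, 0)), app(e, c), pair(e, x2)); no other remaining equation mentions s.
Bind p := e; substituting into the remaining equation gives: node(z, c, x1) =?= node(node(e, e, c), x2, app(e, c)).
Decompose node/3: z =?= node(e, e, c),  c =?= x2,  x1 =?= app(e, c).
Bind z := node(e, e, c); no other remaining equation mentions z.
Bind x2 := c; no other remaining equation mentions x2. Substituting into the earlier bindings gives q := pair(c, 0), s := node(node(c, pair(c, 0), pair(c, 0)), app(e, c), pair(e, c)).
Bind x1 := app(e, c).
MGU = { q := pair(c, 0), y := 0, s := node(node(c, pair(c, 0), pair(c, 0)), app(e, c), pair(e, c)), p := e, z := node(e, e, c), x2 := c, x1 := app(e, c) }, so s := node(node(c, pair(c, 0), pair(c, 0)), app(e, c), pair(e, c)).

node(node(c, pair(c, 0), pair(c, 0)), app(e, c), pair(e, c))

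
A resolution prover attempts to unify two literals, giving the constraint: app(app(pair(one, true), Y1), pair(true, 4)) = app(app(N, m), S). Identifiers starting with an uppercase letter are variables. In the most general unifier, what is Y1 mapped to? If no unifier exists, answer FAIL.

m

Decompose app/2: app(pair(one, true), Y1) = app(N, m),  pair(true, 4) = S.
Decompose app/2: pair(one, true) = N,  Y1 = m.
Bind N := pair(one, true); no other remaining equation mentions N.
Bind Y1 := m; no other remaining equation mentions Y1.
Bind S := pair(true, 4).
MGU = { N := pair(one, true), Y1 := m, S := pair(true, 4) }, so Y1 := m.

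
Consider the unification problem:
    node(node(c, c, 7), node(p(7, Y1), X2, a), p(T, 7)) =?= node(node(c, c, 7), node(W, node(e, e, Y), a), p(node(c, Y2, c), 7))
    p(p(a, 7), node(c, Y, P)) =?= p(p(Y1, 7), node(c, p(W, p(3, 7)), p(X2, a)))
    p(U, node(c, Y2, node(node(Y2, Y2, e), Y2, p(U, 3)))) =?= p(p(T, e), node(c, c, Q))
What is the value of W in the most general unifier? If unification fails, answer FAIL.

p(7, a)

Decompose node/3: node(c, c, 7) =?= node(c, c, 7),  node(p(7, Y1), X2, a) =?= node(W, node(e, e, Y), a),  p(T, 7) =?= p(node(c, Y2, c), 7).
Delete trivial equation node(c, c, 7) =?= node(c, c, 7).
Decompose node/3: p(7, Y1) =?= W,  X2 =?= node(e, e, Y),  a =?= a.
Bind W := p(7, Y1); substituting into the one remaining equation that mentions W gives: p(p(a, 7), node(c, Y, P)) =?= p(p(Y1, 7), node(c, p(p(7, Y1), p(3, 7)), p(X2, a))).
Bind X2 := node(e, e, Y); substituting into the one remaining equation that mentions X2 gives: p(p(a, 7), node(c, Y, P)) =?= p(p(Y1, 7), node(c, p(p(7, Y1), p(3, 7)), p(node(e, e, Y), a))).
Delete trivial equation a =?= a.
Decompose p/2: T =?= node(c, Y2, c),  7 =?= 7.
Bind T := node(c, Y2, c); substituting into the one remaining equation that mentions T gives: p(U, node(c, Y2, node(node(Y2, Y2, e), Y2, p(U, 3)))) =?= p(p(node(c, Y2, c), e), node(c, c, Q)).
Delete trivial equation 7 =?= 7.
Decompose p/2: p(a, 7) =?= p(Y1, 7),  node(c, Y, P) =?= node(c, p(p(7, Y1), p(3, 7)), p(node(e, e, Y), a)).
Decompose p/2: a =?= Y1,  7 =?= 7.
Bind Y1 := a; substituting into the one remaining equation that mentions Y1 gives: node(c, Y, P) =?= node(c, p(p(7, a), p(3, 7)), p(node(e, e, Y), a)). Substituting into the earlier binding gives W := p(7, a).
Delete trivial equation 7 =?= 7.
Decompose node/3: c =?= c,  Y =?= p(p(7, a), p(3, 7)),  P =?= p(node(e, e, Y), a).
Delete trivial equation c =?= c.
Bind Y := p(p(7, a), p(3, 7)); substituting into the one remaining equation that mentions Y gives: P =?= p(node(e, e, p(p(7, a), p(3, 7))), a). Substituting into the earlier binding gives X2 := node(e, e, p(p(7, a), p(3, 7))).
Bind P := p(node(e, e, p(p(7, a), p(3, 7))), a); no other remaining equation mentions P.
Decompose p/2: U =?= p(node(c, Y2, c), e),  node(c, Y2, node(node(Y2, Y2, e), Y2, p(U, 3))) =?= node(c, c, Q).
Bind U := p(node(c, Y2, c), e); substituting into the remaining equation gives: node(c, Y2, node(node(Y2, Y2, e), Y2, p(p(node(c, Y2, c), e), 3))) =?= node(c, c, Q).
Decompose node/3: c =?= c,  Y2 =?= c,  node(node(Y2, Y2, e), Y2, p(p(node(c, Y2, c), e), 3)) =?= Q.
Delete trivial equation c =?= c.
Bind Y2 := c; substituting into the remaining equation gives: node(node(c, c, e), c, p(p(node(c, c, c), e), 3)) =?= Q. Substituting into the earlier bindings gives T := node(c, c, c), U := p(node(c, c, c), e).
Bind Q := node(node(c, c, e), c, p(p(node(c, c, c), e), 3)).
MGU = { W := p(7, a), X2 := node(e, e, p(p(7, a), p(3, 7))), T := node(c, c, c), Y1 := a, Y := p(p(7, a), p(3, 7)), P := p(node(e, e, p(p(7, a), p(3, 7))), a), U := p(node(c, c, c), e), Y2 := c, Q := node(node(c, c, e), c, p(p(node(c, c, c), e), 3)) }, so W := p(7, a).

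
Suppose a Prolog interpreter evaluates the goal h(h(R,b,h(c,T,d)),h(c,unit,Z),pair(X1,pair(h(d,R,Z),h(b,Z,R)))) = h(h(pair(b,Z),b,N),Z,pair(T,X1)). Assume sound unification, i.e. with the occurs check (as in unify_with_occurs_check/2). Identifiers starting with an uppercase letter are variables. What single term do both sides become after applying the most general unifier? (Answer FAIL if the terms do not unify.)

Decompose h/3: h(R,b,h(c,T,d)) = h(pair(b,Z),b,N),  h(c,unit,Z) = Z,  pair(X1,pair(h(d,R,Z),h(b,Z,R))) = pair(T,X1).
Decompose h/3: R = pair(b,Z),  b = b,  h(c,T,d) = N.
Bind R := pair(b,Z); substituting into the one remaining equation that mentions R gives: pair(X1,pair(h(d,pair(b,Z),Z),h(b,Z,pair(b,Z)))) = pair(T,X1).
Delete trivial equation b = b.
Bind N := h(c,T,d); no other remaining equation mentions N.
Occurs check fails: Z occurs in h(c,unit,Z); the equation Z = h(c,unit,Z) has no finite solution.

FAIL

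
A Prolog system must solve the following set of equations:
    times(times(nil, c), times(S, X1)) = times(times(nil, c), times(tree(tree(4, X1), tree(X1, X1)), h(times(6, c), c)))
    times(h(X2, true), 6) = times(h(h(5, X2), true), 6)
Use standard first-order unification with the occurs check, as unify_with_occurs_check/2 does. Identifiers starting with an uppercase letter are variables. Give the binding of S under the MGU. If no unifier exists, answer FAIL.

Decompose times/2: times(nil, c) = times(nil, c),  times(S, X1) = times(tree(tree(4, X1), tree(X1, X1)), h(times(6, c), c)).
Delete trivial equation times(nil, c) = times(nil, c).
Decompose times/2: S = tree(tree(4, X1), tree(X1, X1)),  X1 = h(times(6, c), c).
Bind S := tree(tree(4, X1), tree(X1, X1)); no other remaining equation mentions S.
Bind X1 := h(times(6, c), c); no other remaining equation mentions X1. Substituting into the earlier binding gives S := tree(tree(4, h(times(6, c), c)), tree(h(times(6, c), c), h(times(6, c), c))).
Decompose times/2: h(X2, true) = h(h(5, X2), true),  6 = 6.
Decompose h/2: X2 = h(5, X2),  true = true.
Occurs check fails: X2 occurs in h(5, X2); the equation X2 = h(5, X2) has no finite solution.

FAIL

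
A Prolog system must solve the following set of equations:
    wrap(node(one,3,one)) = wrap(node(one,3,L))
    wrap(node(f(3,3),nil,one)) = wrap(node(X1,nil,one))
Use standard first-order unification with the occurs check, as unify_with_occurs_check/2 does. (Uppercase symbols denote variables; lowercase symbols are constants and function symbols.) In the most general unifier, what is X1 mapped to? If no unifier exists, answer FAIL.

Decompose wrap/1: node(one,3,one) = node(one,3,L).
Decompose node/3: one = one,  3 = 3,  one = L.
Delete trivial equation one = one.
Delete trivial equation 3 = 3.
Bind L := one; no other remaining equation mentions L.
Decompose wrap/1: node(f(3,3),nil,one) = node(X1,nil,one).
Decompose node/3: f(3,3) = X1,  nil = nil,  one = one.
Bind X1 := f(3,3); no other remaining equation mentions X1.
Delete trivial equation nil = nil.
Delete trivial equation one = one.
MGU = { L -> one, X1 -> f(3,3) }, so X1 -> f(3,3).

f(3,3)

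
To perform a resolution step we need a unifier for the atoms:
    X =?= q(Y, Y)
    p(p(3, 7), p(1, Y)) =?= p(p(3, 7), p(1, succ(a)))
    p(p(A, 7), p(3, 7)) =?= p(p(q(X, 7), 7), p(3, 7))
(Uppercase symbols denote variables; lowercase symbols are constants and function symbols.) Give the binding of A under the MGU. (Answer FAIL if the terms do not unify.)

q(q(succ(a), succ(a)), 7)

Bind X := q(Y, Y); substituting into the one remaining equation that mentions X gives: p(p(A, 7), p(3, 7)) =?= p(p(q(q(Y, Y), 7), 7), p(3, 7)).
Decompose p/2: p(3, 7) =?= p(3, 7),  p(1, Y) =?= p(1, succ(a)).
Delete trivial equation p(3, 7) =?= p(3, 7).
Decompose p/2: 1 =?= 1,  Y =?= succ(a).
Delete trivial equation 1 =?= 1.
Bind Y := succ(a); substituting into the remaining equation gives: p(p(A, 7), p(3, 7)) =?= p(p(q(q(succ(a), succ(a)), 7), 7), p(3, 7)). Substituting into the earlier binding gives X := q(succ(a), succ(a)).
Decompose p/2: p(A, 7) =?= p(q(q(succ(a), succ(a)), 7), 7),  p(3, 7) =?= p(3, 7).
Decompose p/2: A =?= q(q(succ(a), succ(a)), 7),  7 =?= 7.
Bind A := q(q(succ(a), succ(a)), 7); no other remaining equation mentions A.
Delete trivial equation 7 =?= 7.
Delete trivial equation p(3, 7) =?= p(3, 7).
MGU = { X -> q(succ(a), succ(a)), Y -> succ(a), A -> q(q(succ(a), succ(a)), 7) }, so A -> q(q(succ(a), succ(a)), 7).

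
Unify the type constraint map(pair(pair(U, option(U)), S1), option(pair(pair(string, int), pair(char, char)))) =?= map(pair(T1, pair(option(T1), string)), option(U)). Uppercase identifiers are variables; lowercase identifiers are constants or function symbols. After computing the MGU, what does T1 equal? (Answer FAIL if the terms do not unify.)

pair(pair(pair(string, int), pair(char, char)), option(pair(pair(string, int), pair(char, char))))

Decompose map/2: pair(pair(U, option(U)), S1) =?= pair(T1, pair(option(T1), string)),  option(pair(pair(string, int), pair(char, char))) =?= option(U).
Decompose pair/2: pair(U, option(U)) =?= T1,  S1 =?= pair(option(T1), string).
Bind T1 := pair(U, option(U)); substituting into the one remaining equation that mentions T1 gives: S1 =?= pair(option(pair(U, option(U))), string).
Bind S1 := pair(option(pair(U, option(U))), string); no other remaining equation mentions S1.
Decompose option/1: pair(pair(string, int), pair(char, char)) =?= U.
Bind U := pair(pair(string, int), pair(char, char)). Substituting into the earlier bindings gives T1 := pair(pair(pair(string, int), pair(char, char)), option(pair(pair(string, int), pair(char, char)))), S1 := pair(option(pair(pair(pair(string, int), pair(char, char)), option(pair(pair(string, int), pair(char, char))))), string).
MGU = { T1 := pair(pair(pair(string, int), pair(char, char)), option(pair(pair(string, int), pair(char, char)))), S1 := pair(option(pair(pair(pair(string, int), pair(char, char)), option(pair(pair(string, int), pair(char, char))))), string), U := pair(pair(string, int), pair(char, char)) }, so T1 := pair(pair(pair(string, int), pair(char, char)), option(pair(pair(string, int), pair(char, char)))).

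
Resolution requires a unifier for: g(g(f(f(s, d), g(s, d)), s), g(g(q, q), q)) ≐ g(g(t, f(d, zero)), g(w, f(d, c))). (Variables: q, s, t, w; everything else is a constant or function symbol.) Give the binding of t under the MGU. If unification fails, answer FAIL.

f(f(f(d, zero), d), g(f(d, zero), d))

Decompose g/2: g(f(f(s, d), g(s, d)), s) ≐ g(t, f(d, zero)),  g(g(q, q), q) ≐ g(w, f(d, c)).
Decompose g/2: f(f(s, d), g(s, d)) ≐ t,  s ≐ f(d, zero).
Bind t := f(f(s, d), g(s, d)); no other remaining equation mentions t.
Bind s := f(d, zero); no other remaining equation mentions s. Substituting into the earlier binding gives t := f(f(f(d, zero), d), g(f(d, zero), d)).
Decompose g/2: g(q, q) ≐ w,  q ≐ f(d, c).
Bind w := g(q, q); no other remaining equation mentions w.
Bind q := f(d, c). Substituting into the earlier binding gives w := g(f(d, c), f(d, c)).
MGU = { t := f(f(f(d, zero), d), g(f(d, zero), d)), s := f(d, zero), w := g(f(d, c), f(d, c)), q := f(d, c) }, so t := f(f(f(d, zero), d), g(f(d, zero), d)).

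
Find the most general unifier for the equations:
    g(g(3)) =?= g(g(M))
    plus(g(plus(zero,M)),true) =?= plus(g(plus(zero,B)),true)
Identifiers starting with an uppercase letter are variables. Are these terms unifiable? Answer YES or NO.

YES

Decompose g/1: g(3) =?= g(M).
Decompose g/1: 3 =?= M.
Bind M := 3; substituting into the remaining equation gives: plus(g(plus(zero,3)),true) =?= plus(g(plus(zero,B)),true).
Decompose plus/2: g(plus(zero,3)) =?= g(plus(zero,B)),  true =?= true.
Decompose g/1: plus(zero,3) =?= plus(zero,B).
Decompose plus/2: zero =?= zero,  3 =?= B.
Delete trivial equation zero =?= zero.
Bind B := 3; no other remaining equation mentions B.
Delete trivial equation true =?= true.
No equations remain and no clash or occurs-check failure arose, so a unifier exists.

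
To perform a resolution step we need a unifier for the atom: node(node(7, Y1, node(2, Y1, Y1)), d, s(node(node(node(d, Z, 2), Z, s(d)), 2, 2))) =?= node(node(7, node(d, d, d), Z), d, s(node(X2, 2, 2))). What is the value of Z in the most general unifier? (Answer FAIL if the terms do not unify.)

Decompose node/3: node(7, Y1, node(2, Y1, Y1)) =?= node(7, node(d, d, d), Z),  d =?= d,  s(node(node(node(d, Z, 2), Z, s(d)), 2, 2)) =?= s(node(X2, 2, 2)).
Decompose node/3: 7 =?= 7,  Y1 =?= node(d, d, d),  node(2, Y1, Y1) =?= Z.
Delete trivial equation 7 =?= 7.
Bind Y1 := node(d, d, d); substituting into the one remaining equation that mentions Y1 gives: node(2, node(d, d, d), node(d, d, d)) =?= Z.
Bind Z := node(2, node(d, d, d), node(d, d, d)); substituting into the one remaining equation that mentions Z gives: s(node(node(node(d, node(2, node(d, d, d), node(d, d, d)), 2), node(2, node(d, d, d), node(d, d, d)), s(d)), 2, 2)) =?= s(node(X2, 2, 2)).
Delete trivial equation d =?= d.
Decompose s/1: node(node(node(d, node(2, node(d, d, d), node(d, d, d)), 2), node(2, node(d, d, d), node(d, d, d)), s(d)), 2, 2) =?= node(X2, 2, 2).
Decompose node/3: node(node(d, node(2, node(d, d, d), node(d, d, d)), 2), node(2, node(d, d, d), node(d, d, d)), s(d)) =?= X2,  2 =?= 2,  2 =?= 2.
Bind X2 := node(node(d, node(2, node(d, d, d), node(d, d, d)), 2), node(2, node(d, d, d), node(d, d, d)), s(d)); no other remaining equation mentions X2.
Delete trivial equation 2 =?= 2.
Delete trivial equation 2 =?= 2.
MGU = { Y1 -> node(d, d, d), Z -> node(2, node(d, d, d), node(d, d, d)), X2 -> node(node(d, node(2, node(d, d, d), node(d, d, d)), 2), node(2, node(d, d, d), node(d, d, d)), s(d)) }, so Z -> node(2, node(d, d, d), node(d, d, d)).

node(2, node(d, d, d), node(d, d, d))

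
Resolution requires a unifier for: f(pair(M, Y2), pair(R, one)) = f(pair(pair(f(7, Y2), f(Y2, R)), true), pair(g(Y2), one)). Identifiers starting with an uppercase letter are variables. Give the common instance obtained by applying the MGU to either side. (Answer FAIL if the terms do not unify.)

f(pair(pair(f(7, true), f(true, g(true))), true), pair(g(true), one))

Decompose f/2: pair(M, Y2) = pair(pair(f(7, Y2), f(Y2, R)), true),  pair(R, one) = pair(g(Y2), one).
Decompose pair/2: M = pair(f(7, Y2), f(Y2, R)),  Y2 = true.
Bind M := pair(f(7, Y2), f(Y2, R)); no other remaining equation mentions M.
Bind Y2 := true; substituting into the remaining equation gives: pair(R, one) = pair(g(true), one). Substituting into the earlier binding gives M := pair(f(7, true), f(true, R)).
Decompose pair/2: R = g(true),  one = one.
Bind R := g(true); no other remaining equation mentions R. Substituting into the earlier binding gives M := pair(f(7, true), f(true, g(true))).
Delete trivial equation one = one.
Applying the MGU to either side gives f(pair(pair(f(7, true), f(true, g(true))), true), pair(g(true), one)).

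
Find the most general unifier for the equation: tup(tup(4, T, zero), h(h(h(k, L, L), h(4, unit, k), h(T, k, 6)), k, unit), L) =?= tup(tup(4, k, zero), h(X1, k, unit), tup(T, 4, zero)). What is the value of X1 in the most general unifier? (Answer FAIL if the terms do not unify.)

Decompose tup/3: tup(4, T, zero) =?= tup(4, k, zero),  h(h(h(k, L, L), h(4, unit, k), h(T, k, 6)), k, unit) =?= h(X1, k, unit),  L =?= tup(T, 4, zero).
Decompose tup/3: 4 =?= 4,  T =?= k,  zero =?= zero.
Delete trivial equation 4 =?= 4.
Bind T := k; substituting into the 2 remaining equations that mention T gives: h(h(h(k, L, L), h(4, unit, k), h(k, k, 6)), k, unit) =?= h(X1, k, unit),  L =?= tup(k, 4, zero).
Delete trivial equation zero =?= zero.
Decompose h/3: h(h(k, L, L), h(4, unit, k), h(k, k, 6)) =?= X1,  k =?= k,  unit =?= unit.
Bind X1 := h(h(k, L, L), h(4, unit, k), h(k, k, 6)); no other remaining equation mentions X1.
Delete trivial equation k =?= k.
Delete trivial equation unit =?= unit.
Bind L := tup(k, 4, zero). Substituting into the earlier binding gives X1 := h(h(k, tup(k, 4, zero), tup(k, 4, zero)), h(4, unit, k), h(k, k, 6)).
MGU = { T -> k, X1 -> h(h(k, tup(k, 4, zero), tup(k, 4, zero)), h(4, unit, k), h(k, k, 6)), L -> tup(k, 4, zero) }, so X1 -> h(h(k, tup(k, 4, zero), tup(k, 4, zero)), h(4, unit, k), h(k, k, 6)).

h(h(k, tup(k, 4, zero), tup(k, 4, zero)), h(4, unit, k), h(k, k, 6))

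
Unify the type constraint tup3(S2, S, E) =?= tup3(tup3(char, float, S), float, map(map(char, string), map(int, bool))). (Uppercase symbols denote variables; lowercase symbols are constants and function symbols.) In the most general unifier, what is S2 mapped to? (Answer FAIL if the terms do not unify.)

tup3(char, float, float)

Decompose tup3/3: S2 =?= tup3(char, float, S),  S =?= float,  E =?= map(map(char, string), map(int, bool)).
Bind S2 := tup3(char, float, S); no other remaining equation mentions S2.
Bind S := float; no other remaining equation mentions S. Substituting into the earlier binding gives S2 := tup3(char, float, float).
Bind E := map(map(char, string), map(int, bool)).
MGU = { S2 ↦ tup3(char, float, float), S ↦ float, E ↦ map(map(char, string), map(int, bool)) }, so S2 ↦ tup3(char, float, float).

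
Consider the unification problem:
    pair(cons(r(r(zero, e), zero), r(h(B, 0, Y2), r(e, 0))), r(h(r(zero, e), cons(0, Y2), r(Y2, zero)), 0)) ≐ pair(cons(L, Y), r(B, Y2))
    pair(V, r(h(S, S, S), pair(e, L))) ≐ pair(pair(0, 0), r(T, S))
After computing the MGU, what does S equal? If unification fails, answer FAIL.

Decompose pair/2: cons(r(r(zero, e), zero), r(h(B, 0, Y2), r(e, 0))) ≐ cons(L, Y),  r(h(r(zero, e), cons(0, Y2), r(Y2, zero)), 0) ≐ r(B, Y2).
Decompose cons/2: r(r(zero, e), zero) ≐ L,  r(h(B, 0, Y2), r(e, 0)) ≐ Y.
Bind L := r(r(zero, e), zero); substituting into the one remaining equation that mentions L gives: pair(V, r(h(S, S, S), pair(e, r(r(zero, e), zero)))) ≐ pair(pair(0, 0), r(T, S)).
Bind Y := r(h(B, 0, Y2), r(e, 0)); no other remaining equation mentions Y.
Decompose r/2: h(r(zero, e), cons(0, Y2), r(Y2, zero)) ≐ B,  0 ≐ Y2.
Bind B := h(r(zero, e), cons(0, Y2), r(Y2, zero)); no other remaining equation mentions B. Substituting into the earlier binding gives Y := r(h(h(r(zero, e), cons(0, Y2), r(Y2, zero)), 0, Y2), r(e, 0)).
Bind Y2 := 0; no other remaining equation mentions Y2. Substituting into the earlier bindings gives Y := r(h(h(r(zero, e), cons(0, 0), r(0, zero)), 0, 0), r(e, 0)), B := h(r(zero, e), cons(0, 0), r(0, zero)).
Decompose pair/2: V ≐ pair(0, 0),  r(h(S, S, S), pair(e, r(r(zero, e), zero))) ≐ r(T, S).
Bind V := pair(0, 0); no other remaining equation mentions V.
Decompose r/2: h(S, S, S) ≐ T,  pair(e, r(r(zero, e), zero)) ≐ S.
Bind T := h(S, S, S); no other remaining equation mentions T.
Bind S := pair(e, r(r(zero, e), zero)). Substituting into the earlier binding gives T := h(pair(e, r(r(zero, e), zero)), pair(e, r(r(zero, e), zero)), pair(e, r(r(zero, e), zero))).
MGU = { L -> r(r(zero, e), zero), Y -> r(h(h(r(zero, e), cons(0, 0), r(0, zero)), 0, 0), r(e, 0)), B -> h(r(zero, e), cons(0, 0), r(0, zero)), Y2 -> 0, V -> pair(0, 0), T -> h(pair(e, r(r(zero, e), zero)), pair(e, r(r(zero, e), zero)), pair(e, r(r(zero, e), zero))), S -> pair(e, r(r(zero, e), zero)) }, so S -> pair(e, r(r(zero, e), zero)).

pair(e, r(r(zero, e), zero))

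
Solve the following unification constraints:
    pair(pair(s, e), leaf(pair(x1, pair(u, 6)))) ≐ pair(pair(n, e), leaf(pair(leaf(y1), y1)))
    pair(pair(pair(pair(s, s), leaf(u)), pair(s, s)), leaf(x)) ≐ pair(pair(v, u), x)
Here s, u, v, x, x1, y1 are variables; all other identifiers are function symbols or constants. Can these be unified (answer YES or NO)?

NO

Decompose pair/2: pair(s, e) ≐ pair(n, e),  leaf(pair(x1, pair(u, 6))) ≐ leaf(pair(leaf(y1), y1)).
Decompose pair/2: s ≐ n,  e ≐ e.
Bind s := n; substituting into the one remaining equation that mentions s gives: pair(pair(pair(pair(n, n), leaf(u)), pair(n, n)), leaf(x)) ≐ pair(pair(v, u), x).
Delete trivial equation e ≐ e.
Decompose leaf/1: pair(x1, pair(u, 6)) ≐ pair(leaf(y1), y1).
Decompose pair/2: x1 ≐ leaf(y1),  pair(u, 6) ≐ y1.
Bind x1 := leaf(y1); no other remaining equation mentions x1.
Bind y1 := pair(u, 6); no other remaining equation mentions y1. Substituting into the earlier binding gives x1 := leaf(pair(u, 6)).
Decompose pair/2: pair(pair(pair(n, n), leaf(u)), pair(n, n)) ≐ pair(v, u),  leaf(x) ≐ x.
Decompose pair/2: pair(pair(n, n), leaf(u)) ≐ v,  pair(n, n) ≐ u.
Bind v := pair(pair(n, n), leaf(u)); no other remaining equation mentions v.
Bind u := pair(n, n); no other remaining equation mentions u. Substituting into the earlier bindings gives x1 := leaf(pair(pair(n, n), 6)), y1 := pair(pair(n, n), 6), v := pair(pair(n, n), leaf(pair(n, n))).
Occurs check fails: x occurs in leaf(x); the equation x ≐ leaf(x) has no finite solution.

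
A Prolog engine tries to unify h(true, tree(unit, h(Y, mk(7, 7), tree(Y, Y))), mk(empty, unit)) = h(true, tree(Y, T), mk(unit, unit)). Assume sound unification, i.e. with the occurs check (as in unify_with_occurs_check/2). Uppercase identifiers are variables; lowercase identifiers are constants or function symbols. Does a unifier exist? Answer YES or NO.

Decompose h/3: true = true,  tree(unit, h(Y, mk(7, 7), tree(Y, Y))) = tree(Y, T),  mk(empty, unit) = mk(unit, unit).
Delete trivial equation true = true.
Decompose tree/2: unit = Y,  h(Y, mk(7, 7), tree(Y, Y)) = T.
Bind Y := unit; substituting into the one remaining equation that mentions Y gives: h(unit, mk(7, 7), tree(unit, unit)) = T.
Bind T := h(unit, mk(7, 7), tree(unit, unit)); no other remaining equation mentions T.
Decompose mk/2: empty = unit,  unit = unit.
Clash: constants empty and unit differ; no unifier exists.

NO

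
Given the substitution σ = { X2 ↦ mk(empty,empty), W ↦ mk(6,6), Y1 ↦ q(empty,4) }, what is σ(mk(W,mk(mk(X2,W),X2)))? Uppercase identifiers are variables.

mk(mk(6,6),mk(mk(mk(empty,empty),mk(6,6)),mk(empty,empty)))

Replace each occurrence of X2 with mk(empty,empty).
Replace each occurrence of W with mk(6,6).
Result: mk(mk(6,6),mk(mk(mk(empty,empty),mk(6,6)),mk(empty,empty))).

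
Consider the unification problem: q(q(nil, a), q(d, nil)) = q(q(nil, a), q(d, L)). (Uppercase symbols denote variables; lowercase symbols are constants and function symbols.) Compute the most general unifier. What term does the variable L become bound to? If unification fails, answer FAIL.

nil

Decompose q/2: q(nil, a) = q(nil, a),  q(d, nil) = q(d, L).
Delete trivial equation q(nil, a) = q(nil, a).
Decompose q/2: d = d,  nil = L.
Delete trivial equation d = d.
Bind L := nil.
MGU = { L -> nil }, so L -> nil.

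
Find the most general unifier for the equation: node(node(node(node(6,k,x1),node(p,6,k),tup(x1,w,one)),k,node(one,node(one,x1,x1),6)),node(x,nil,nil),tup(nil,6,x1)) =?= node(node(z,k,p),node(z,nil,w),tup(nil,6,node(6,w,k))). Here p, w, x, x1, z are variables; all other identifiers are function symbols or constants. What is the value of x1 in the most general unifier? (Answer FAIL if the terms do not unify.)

Decompose node/3: node(node(node(6,k,x1),node(p,6,k),tup(x1,w,one)),k,node(one,node(one,x1,x1),6)) =?= node(z,k,p),  node(x,nil,nil) =?= node(z,nil,w),  tup(nil,6,x1) =?= tup(nil,6,node(6,w,k)).
Decompose node/3: node(node(6,k,x1),node(p,6,k),tup(x1,w,one)) =?= z,  k =?= k,  node(one,node(one,x1,x1),6) =?= p.
Bind z := node(node(6,k,x1),node(p,6,k),tup(x1,w,one)); substituting into the one remaining equation that mentions z gives: node(x,nil,nil) =?= node(node(node(6,k,x1),node(p,6,k),tup(x1,w,one)),nil,w).
Delete trivial equation k =?= k.
Bind p := node(one,node(one,x1,x1),6); substituting into the one remaining equation that mentions p gives: node(x,nil,nil) =?= node(node(node(6,k,x1),node(node(one,node(one,x1,x1),6),6,k),tup(x1,w,one)),nil,w). Substituting into the earlier binding gives z := node(node(6,k,x1),node(node(one,node(one,x1,x1),6),6,k),tup(x1,w,one)).
Decompose node/3: x =?= node(node(6,k,x1),node(node(one,node(one,x1,x1),6),6,k),tup(x1,w,one)),  nil =?= nil,  nil =?= w.
Bind x := node(node(6,k,x1),node(node(one,node(one,x1,x1),6),6,k),tup(x1,w,one)); no other remaining equation mentions x.
Delete trivial equation nil =?= nil.
Bind w := nil; substituting into the remaining equation gives: tup(nil,6,x1) =?= tup(nil,6,node(6,nil,k)). Substituting into the earlier bindings gives z := node(node(6,k,x1),node(node(one,node(one,x1,x1),6),6,k),tup(x1,nil,one)), x := node(node(6,k,x1),node(node(one,node(one,x1,x1),6),6,k),tup(x1,nil,one)).
Decompose tup/3: nil =?= nil,  6 =?= 6,  x1 =?= node(6,nil,k).
Delete trivial equation nil =?= nil.
Delete trivial equation 6 =?= 6.
Bind x1 := node(6,nil,k). Substituting into the earlier bindings gives z := node(node(6,k,node(6,nil,k)),node(node(one,node(one,node(6,nil,k),node(6,nil,k)),6),6,k),tup(node(6,nil,k),nil,one)), p := node(one,node(one,node(6,nil,k),node(6,nil,k)),6), x := node(node(6,k,node(6,nil,k)),node(node(one,node(one,node(6,nil,k),node(6,nil,k)),6),6,k),tup(node(6,nil,k),nil,one)).
MGU = { z ↦ node(node(6,k,node(6,nil,k)),node(node(one,node(one,node(6,nil,k),node(6,nil,k)),6),6,k),tup(node(6,nil,k),nil,one)), p ↦ node(one,node(one,node(6,nil,k),node(6,nil,k)),6), x ↦ node(node(6,k,node(6,nil,k)),node(node(one,node(one,node(6,nil,k),node(6,nil,k)),6),6,k),tup(node(6,nil,k),nil,one)), w ↦ nil, x1 ↦ node(6,nil,k) }, so x1 ↦ node(6,nil,k).

node(6,nil,k)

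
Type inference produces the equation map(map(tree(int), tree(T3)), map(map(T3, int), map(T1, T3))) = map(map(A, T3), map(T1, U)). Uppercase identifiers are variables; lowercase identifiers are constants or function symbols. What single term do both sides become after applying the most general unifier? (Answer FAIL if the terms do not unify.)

Decompose map/2: map(tree(int), tree(T3)) = map(A, T3),  map(map(T3, int), map(T1, T3)) = map(T1, U).
Decompose map/2: tree(int) = A,  tree(T3) = T3.
Bind A := tree(int); no other remaining equation mentions A.
Occurs check fails: T3 occurs in tree(T3); the equation T3 = tree(T3) has no finite solution.

FAIL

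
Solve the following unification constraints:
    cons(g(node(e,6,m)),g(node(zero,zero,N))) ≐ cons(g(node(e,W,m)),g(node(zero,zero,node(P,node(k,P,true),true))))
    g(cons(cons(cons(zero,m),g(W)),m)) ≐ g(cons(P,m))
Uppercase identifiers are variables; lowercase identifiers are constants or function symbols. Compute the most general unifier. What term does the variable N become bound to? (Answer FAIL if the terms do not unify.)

Decompose cons/2: g(node(e,6,m)) ≐ g(node(e,W,m)),  g(node(zero,zero,N)) ≐ g(node(zero,zero,node(P,node(k,P,true),true))).
Decompose g/1: node(e,6,m) ≐ node(e,W,m).
Decompose node/3: e ≐ e,  6 ≐ W,  m ≐ m.
Delete trivial equation e ≐ e.
Bind W := 6; substituting into the one remaining equation that mentions W gives: g(cons(cons(cons(zero,m),g(6)),m)) ≐ g(cons(P,m)).
Delete trivial equation m ≐ m.
Decompose g/1: node(zero,zero,N) ≐ node(zero,zero,node(P,node(k,P,true),true)).
Decompose node/3: zero ≐ zero,  zero ≐ zero,  N ≐ node(P,node(k,P,true),true).
Delete trivial equation zero ≐ zero.
Delete trivial equation zero ≐ zero.
Bind N := node(P,node(k,P,true),true); no other remaining equation mentions N.
Decompose g/1: cons(cons(cons(zero,m),g(6)),m) ≐ cons(P,m).
Decompose cons/2: cons(cons(zero,m),g(6)) ≐ P,  m ≐ m.
Bind P := cons(cons(zero,m),g(6)); no other remaining equation mentions P. Substituting into the earlier binding gives N := node(cons(cons(zero,m),g(6)),node(k,cons(cons(zero,m),g(6)),true),true).
Delete trivial equation m ≐ m.
MGU = { W -> 6, N -> node(cons(cons(zero,m),g(6)),node(k,cons(cons(zero,m),g(6)),true),true), P -> cons(cons(zero,m),g(6)) }, so N -> node(cons(cons(zero,m),g(6)),node(k,cons(cons(zero,m),g(6)),true),true).

node(cons(cons(zero,m),g(6)),node(k,cons(cons(zero,m),g(6)),true),true)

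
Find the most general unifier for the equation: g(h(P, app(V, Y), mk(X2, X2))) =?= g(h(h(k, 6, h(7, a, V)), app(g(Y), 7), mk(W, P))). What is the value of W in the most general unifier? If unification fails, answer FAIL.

h(k, 6, h(7, a, g(7)))

Decompose g/1: h(P, app(V, Y), mk(X2, X2)) =?= h(h(k, 6, h(7, a, V)), app(g(Y), 7), mk(W, P)).
Decompose h/3: P =?= h(k, 6, h(7, a, V)),  app(V, Y) =?= app(g(Y), 7),  mk(X2, X2) =?= mk(W, P).
Bind P := h(k, 6, h(7, a, V)); substituting into the one remaining equation that mentions P gives: mk(X2, X2) =?= mk(W, h(k, 6, h(7, a, V))).
Decompose app/2: V =?= g(Y),  Y =?= 7.
Bind V := g(Y); substituting into the one remaining equation that mentions V gives: mk(X2, X2) =?= mk(W, h(k, 6, h(7, a, g(Y)))). Substituting into the earlier binding gives P := h(k, 6, h(7, a, g(Y))).
Bind Y := 7; substituting into the remaining equation gives: mk(X2, X2) =?= mk(W, h(k, 6, h(7, a, g(7)))). Substituting into the earlier bindings gives P := h(k, 6, h(7, a, g(7))), V := g(7).
Decompose mk/2: X2 =?= W,  X2 =?= h(k, 6, h(7, a, g(7))).
Bind X2 := W; substituting into the remaining equation gives: W =?= h(k, 6, h(7, a, g(7))).
Bind W := h(k, 6, h(7, a, g(7))). Substituting into the earlier binding gives X2 := h(k, 6, h(7, a, g(7))).
MGU = { P ↦ h(k, 6, h(7, a, g(7))), V ↦ g(7), Y ↦ 7, X2 ↦ h(k, 6, h(7, a, g(7))), W ↦ h(k, 6, h(7, a, g(7))) }, so W ↦ h(k, 6, h(7, a, g(7))).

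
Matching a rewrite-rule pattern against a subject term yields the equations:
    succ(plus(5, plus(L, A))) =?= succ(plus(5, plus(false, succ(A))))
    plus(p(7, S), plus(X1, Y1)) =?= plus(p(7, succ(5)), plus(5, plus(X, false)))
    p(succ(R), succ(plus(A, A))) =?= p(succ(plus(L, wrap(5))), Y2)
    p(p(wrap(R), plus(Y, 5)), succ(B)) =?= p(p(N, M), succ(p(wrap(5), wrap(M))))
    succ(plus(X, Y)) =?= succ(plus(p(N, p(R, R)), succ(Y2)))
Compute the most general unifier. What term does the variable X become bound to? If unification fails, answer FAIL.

FAIL

Decompose succ/1: plus(5, plus(L, A)) =?= plus(5, plus(false, succ(A))).
Decompose plus/2: 5 =?= 5,  plus(L, A) =?= plus(false, succ(A)).
Delete trivial equation 5 =?= 5.
Decompose plus/2: L =?= false,  A =?= succ(A).
Bind L := false; substituting into the one remaining equation that mentions L gives: p(succ(R), succ(plus(A, A))) =?= p(succ(plus(false, wrap(5))), Y2).
Occurs check fails: A occurs in succ(A); the equation A =?= succ(A) has no finite solution.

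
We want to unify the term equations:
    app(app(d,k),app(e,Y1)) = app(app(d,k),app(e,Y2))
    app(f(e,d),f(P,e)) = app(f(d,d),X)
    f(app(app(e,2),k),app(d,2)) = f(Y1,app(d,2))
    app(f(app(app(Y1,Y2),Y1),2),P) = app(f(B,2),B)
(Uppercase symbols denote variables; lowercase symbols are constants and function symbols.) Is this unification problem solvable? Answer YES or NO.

NO

Decompose app/2: app(d,k) = app(d,k),  app(e,Y1) = app(e,Y2).
Delete trivial equation app(d,k) = app(d,k).
Decompose app/2: e = e,  Y1 = Y2.
Delete trivial equation e = e.
Bind Y1 := Y2; substituting into the 2 remaining equations that mention Y1 gives: f(app(app(e,2),k),app(d,2)) = f(Y2,app(d,2)),  app(f(app(app(Y2,Y2),Y2),2),P) = app(f(B,2),B).
Decompose app/2: f(e,d) = f(d,d),  f(P,e) = X.
Decompose f/2: e = d,  d = d.
Clash: constants e and d differ; no unifier exists.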